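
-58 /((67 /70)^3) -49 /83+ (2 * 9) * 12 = 3726139677 /24963329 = 149.26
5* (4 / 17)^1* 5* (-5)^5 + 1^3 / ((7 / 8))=-2187364 / 119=-18381.21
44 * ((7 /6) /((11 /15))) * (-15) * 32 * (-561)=18849600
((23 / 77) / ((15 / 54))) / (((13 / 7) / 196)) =81144 / 715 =113.49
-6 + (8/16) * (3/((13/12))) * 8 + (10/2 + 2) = 157/13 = 12.08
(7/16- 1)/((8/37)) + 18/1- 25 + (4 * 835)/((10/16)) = 682803/128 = 5334.40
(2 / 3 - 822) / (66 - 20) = -1232 / 69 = -17.86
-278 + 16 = -262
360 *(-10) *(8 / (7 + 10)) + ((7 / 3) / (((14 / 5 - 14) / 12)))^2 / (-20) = -460885 / 272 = -1694.43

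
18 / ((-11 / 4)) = -72 / 11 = -6.55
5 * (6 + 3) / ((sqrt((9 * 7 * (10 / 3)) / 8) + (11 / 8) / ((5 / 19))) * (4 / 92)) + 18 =8682858 / 1681 - 828000 * sqrt(105) / 1681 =118.01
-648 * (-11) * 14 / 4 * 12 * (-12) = -3592512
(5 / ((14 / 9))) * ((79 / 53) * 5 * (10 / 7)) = 34.22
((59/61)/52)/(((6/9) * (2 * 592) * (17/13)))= 0.00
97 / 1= 97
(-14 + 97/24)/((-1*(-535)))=-0.02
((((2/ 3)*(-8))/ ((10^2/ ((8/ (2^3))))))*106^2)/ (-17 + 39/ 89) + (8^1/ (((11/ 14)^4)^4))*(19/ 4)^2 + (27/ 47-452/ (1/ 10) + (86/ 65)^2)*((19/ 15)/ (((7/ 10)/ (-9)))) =82165.20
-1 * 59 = -59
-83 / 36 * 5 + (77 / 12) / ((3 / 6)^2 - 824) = -1368349 / 118620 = -11.54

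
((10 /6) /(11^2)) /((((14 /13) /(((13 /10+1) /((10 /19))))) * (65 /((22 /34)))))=437 /785400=0.00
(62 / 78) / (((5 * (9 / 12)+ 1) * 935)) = 124 / 692835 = 0.00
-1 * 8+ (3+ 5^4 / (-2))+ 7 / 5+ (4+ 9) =-3031 / 10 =-303.10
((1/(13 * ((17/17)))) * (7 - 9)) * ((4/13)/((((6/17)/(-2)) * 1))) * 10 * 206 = 280160/507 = 552.58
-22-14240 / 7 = -14394 / 7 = -2056.29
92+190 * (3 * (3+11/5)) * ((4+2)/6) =3056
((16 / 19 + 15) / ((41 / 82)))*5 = 158.42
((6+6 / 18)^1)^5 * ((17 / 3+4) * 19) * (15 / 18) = 6821652745 / 4374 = 1559591.39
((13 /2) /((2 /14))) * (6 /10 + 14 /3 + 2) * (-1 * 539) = -178211.37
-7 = -7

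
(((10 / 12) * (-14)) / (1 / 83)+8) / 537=-2881 / 1611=-1.79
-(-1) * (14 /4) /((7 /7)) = 7 /2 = 3.50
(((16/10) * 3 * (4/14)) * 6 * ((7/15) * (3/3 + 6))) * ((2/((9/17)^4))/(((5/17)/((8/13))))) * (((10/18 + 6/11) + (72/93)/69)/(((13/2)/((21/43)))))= 5593196654015488/46743090805125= 119.66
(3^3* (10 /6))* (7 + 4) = 495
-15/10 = -3/2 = -1.50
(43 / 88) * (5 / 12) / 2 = 215 / 2112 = 0.10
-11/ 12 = -0.92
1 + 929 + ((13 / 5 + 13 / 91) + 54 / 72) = 130689 / 140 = 933.49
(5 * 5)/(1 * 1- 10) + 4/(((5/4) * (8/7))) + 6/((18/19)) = 286/45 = 6.36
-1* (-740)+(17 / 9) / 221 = 86581 / 117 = 740.01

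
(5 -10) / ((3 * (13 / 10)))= -50 / 39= -1.28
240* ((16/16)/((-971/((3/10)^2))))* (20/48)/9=-1/971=-0.00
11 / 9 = 1.22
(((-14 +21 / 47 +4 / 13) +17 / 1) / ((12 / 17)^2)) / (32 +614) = 19499 / 1671696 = 0.01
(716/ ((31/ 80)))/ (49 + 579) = 14320/ 4867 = 2.94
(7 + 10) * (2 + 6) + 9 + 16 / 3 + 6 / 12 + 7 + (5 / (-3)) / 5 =315 / 2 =157.50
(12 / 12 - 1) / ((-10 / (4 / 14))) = 0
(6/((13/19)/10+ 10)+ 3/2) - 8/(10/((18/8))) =5661/19130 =0.30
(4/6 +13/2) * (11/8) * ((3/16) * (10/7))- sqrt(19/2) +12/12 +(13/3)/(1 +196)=1938899/529536- sqrt(38)/2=0.58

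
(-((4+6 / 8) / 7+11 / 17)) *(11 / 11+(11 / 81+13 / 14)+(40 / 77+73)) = -594927623 / 5937624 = -100.20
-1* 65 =-65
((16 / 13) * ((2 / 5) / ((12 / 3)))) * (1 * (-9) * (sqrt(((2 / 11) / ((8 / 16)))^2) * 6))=-1728 / 715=-2.42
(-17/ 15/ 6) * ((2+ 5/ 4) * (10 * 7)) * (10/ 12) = -7735/ 216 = -35.81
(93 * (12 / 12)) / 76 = 93 / 76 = 1.22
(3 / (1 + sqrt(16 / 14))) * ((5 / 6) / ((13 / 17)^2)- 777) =5505031 / 338- 786433 * sqrt(14) / 169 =-1124.54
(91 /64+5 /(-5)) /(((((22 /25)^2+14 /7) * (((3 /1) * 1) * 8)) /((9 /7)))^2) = 10546875 /67051995136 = 0.00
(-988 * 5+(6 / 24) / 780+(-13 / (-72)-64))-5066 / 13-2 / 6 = -50486387 / 9360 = -5393.84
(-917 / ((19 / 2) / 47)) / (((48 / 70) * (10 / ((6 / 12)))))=-301693 / 912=-330.80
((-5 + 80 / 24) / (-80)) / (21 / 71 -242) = -71 / 823728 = -0.00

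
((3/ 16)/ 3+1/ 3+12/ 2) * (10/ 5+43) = 4605/ 16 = 287.81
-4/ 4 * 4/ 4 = -1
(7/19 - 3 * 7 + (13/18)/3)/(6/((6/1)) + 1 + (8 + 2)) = -20921/12312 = -1.70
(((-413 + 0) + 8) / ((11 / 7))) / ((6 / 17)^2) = -91035 / 44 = -2068.98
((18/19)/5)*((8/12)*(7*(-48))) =-4032/95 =-42.44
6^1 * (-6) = -36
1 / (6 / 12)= 2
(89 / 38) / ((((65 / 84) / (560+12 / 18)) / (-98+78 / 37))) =-162726.75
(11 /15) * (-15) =-11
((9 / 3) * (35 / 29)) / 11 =105 / 319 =0.33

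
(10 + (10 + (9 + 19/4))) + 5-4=139/4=34.75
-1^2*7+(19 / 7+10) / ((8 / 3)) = -2.23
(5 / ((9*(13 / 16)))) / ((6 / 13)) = 40 / 27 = 1.48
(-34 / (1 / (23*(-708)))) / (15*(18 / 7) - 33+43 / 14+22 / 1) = 2583728 / 143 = 18068.03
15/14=1.07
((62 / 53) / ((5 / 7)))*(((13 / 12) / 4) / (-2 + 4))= 2821 / 12720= 0.22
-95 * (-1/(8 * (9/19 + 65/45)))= 16245/2624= 6.19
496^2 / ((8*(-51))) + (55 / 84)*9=-852641 / 1428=-597.09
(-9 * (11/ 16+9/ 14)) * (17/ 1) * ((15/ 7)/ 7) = -341955/ 5488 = -62.31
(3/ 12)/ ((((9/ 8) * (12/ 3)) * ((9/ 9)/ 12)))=2/ 3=0.67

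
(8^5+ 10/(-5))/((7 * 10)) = 16383/35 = 468.09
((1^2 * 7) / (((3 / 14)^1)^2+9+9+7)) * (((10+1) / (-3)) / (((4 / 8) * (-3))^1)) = 30184 / 44181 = 0.68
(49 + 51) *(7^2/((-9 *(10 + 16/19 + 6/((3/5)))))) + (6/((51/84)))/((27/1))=-390131/15147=-25.76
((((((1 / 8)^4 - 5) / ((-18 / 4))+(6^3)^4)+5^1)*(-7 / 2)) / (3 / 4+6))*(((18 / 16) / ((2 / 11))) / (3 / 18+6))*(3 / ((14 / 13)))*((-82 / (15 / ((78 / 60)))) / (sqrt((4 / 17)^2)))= 51987584040969183893 / 545587200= 95287396846.86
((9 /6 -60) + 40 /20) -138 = -389 /2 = -194.50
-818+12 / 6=-816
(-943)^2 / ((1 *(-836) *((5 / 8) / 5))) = -1778498 / 209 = -8509.56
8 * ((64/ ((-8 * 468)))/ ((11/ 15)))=-0.19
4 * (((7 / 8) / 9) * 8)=28 / 9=3.11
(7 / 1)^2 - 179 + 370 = 240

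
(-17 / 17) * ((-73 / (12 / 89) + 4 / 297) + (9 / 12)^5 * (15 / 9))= 164535587 / 304128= 541.01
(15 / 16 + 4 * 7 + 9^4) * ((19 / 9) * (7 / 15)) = 14023387 / 2160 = 6492.31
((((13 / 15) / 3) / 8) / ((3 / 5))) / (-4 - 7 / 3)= -13 / 1368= -0.01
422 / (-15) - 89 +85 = -482 / 15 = -32.13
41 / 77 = 0.53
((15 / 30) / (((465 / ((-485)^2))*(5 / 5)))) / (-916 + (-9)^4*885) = 47045 / 1079835834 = 0.00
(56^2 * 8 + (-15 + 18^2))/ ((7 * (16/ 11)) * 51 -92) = 279367/ 4700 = 59.44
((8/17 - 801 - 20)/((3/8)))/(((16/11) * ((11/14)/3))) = -97643/17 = -5743.71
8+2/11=90/11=8.18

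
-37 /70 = -0.53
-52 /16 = -13 /4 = -3.25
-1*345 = -345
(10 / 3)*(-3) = -10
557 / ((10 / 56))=15596 / 5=3119.20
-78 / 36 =-13 / 6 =-2.17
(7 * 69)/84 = 23/4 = 5.75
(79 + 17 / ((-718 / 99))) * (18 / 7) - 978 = -1962363 / 2513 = -780.88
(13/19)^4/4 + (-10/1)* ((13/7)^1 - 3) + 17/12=35304035/2736741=12.90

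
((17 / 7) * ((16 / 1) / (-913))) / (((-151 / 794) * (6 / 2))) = 215968 / 2895123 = 0.07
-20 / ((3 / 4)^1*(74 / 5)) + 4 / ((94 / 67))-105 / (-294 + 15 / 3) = 2129771 / 1507713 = 1.41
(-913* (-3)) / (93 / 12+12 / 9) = 301.54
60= 60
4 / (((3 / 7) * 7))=4 / 3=1.33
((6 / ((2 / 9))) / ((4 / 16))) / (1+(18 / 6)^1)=27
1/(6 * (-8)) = -0.02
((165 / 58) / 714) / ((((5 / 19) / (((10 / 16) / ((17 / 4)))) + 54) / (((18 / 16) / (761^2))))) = 1881 / 13558139937664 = 0.00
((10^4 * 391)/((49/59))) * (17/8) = 490216250/49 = 10004413.27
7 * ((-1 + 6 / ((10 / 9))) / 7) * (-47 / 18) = -517 / 45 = -11.49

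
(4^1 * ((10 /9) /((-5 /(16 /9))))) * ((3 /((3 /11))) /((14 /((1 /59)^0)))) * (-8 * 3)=5632 /189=29.80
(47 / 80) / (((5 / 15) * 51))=47 / 1360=0.03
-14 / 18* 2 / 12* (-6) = 7 / 9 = 0.78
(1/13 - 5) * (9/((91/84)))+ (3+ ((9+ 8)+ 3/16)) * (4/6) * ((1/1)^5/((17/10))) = -66889/2028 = -32.98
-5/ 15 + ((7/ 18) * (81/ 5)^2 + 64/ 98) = 752491/ 7350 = 102.38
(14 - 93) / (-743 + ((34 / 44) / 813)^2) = 25272810684 / 237692383739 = 0.11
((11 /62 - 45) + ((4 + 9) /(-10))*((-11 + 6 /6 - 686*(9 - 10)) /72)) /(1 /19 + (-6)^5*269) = 6046123 /221766693300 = 0.00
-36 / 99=-4 / 11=-0.36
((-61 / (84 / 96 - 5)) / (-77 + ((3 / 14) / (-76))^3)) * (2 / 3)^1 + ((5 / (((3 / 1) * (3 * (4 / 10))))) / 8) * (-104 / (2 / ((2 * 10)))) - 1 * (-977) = 812444981361664 / 1020253972265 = 796.32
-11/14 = -0.79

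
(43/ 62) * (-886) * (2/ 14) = -19049/ 217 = -87.78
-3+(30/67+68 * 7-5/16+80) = 592961/1072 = 553.14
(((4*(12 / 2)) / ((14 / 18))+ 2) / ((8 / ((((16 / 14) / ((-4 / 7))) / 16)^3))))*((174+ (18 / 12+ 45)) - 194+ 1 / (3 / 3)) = -0.22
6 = 6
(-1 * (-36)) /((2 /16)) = 288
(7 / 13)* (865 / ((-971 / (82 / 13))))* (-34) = 16881340 / 164099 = 102.87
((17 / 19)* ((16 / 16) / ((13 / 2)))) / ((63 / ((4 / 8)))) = 17 / 15561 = 0.00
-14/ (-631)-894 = -564100/ 631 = -893.98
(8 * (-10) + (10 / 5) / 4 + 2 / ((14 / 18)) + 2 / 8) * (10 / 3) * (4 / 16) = -10735 / 168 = -63.90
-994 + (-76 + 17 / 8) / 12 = -1000.16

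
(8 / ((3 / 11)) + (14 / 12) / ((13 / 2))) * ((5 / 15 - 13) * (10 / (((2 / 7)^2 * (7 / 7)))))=-5357905 / 117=-45794.06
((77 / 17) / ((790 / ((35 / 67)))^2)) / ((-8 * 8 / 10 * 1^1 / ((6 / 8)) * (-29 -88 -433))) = 1029 / 2438499496960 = 0.00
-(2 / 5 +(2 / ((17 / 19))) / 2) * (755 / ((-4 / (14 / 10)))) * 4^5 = 34906368 / 85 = 410663.15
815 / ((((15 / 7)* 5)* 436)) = 0.17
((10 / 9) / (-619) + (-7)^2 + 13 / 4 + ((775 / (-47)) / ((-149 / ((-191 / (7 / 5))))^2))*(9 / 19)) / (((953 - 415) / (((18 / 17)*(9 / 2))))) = 8903703739260987 / 21998947999046872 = 0.40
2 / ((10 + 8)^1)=1 / 9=0.11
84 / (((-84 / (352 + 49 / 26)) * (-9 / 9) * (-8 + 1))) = -9201 / 182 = -50.55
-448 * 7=-3136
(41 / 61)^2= 1681 / 3721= 0.45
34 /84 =17 /42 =0.40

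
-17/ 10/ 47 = -17/ 470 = -0.04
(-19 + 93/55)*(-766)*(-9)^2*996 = 58831520832/55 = 1069664015.13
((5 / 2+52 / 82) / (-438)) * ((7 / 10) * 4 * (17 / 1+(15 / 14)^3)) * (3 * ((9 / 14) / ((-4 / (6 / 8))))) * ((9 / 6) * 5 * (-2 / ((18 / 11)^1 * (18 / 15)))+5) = -732786927 / 2102474752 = -0.35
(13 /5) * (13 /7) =169 /35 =4.83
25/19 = 1.32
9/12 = 0.75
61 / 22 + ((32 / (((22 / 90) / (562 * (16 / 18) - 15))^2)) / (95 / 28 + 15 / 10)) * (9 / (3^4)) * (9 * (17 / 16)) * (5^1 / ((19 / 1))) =4526362144613 / 629926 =7185545.83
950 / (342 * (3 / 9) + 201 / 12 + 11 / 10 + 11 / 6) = 57000 / 8021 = 7.11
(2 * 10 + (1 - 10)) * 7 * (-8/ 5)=-616/ 5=-123.20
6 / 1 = 6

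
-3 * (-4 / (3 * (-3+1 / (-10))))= -1.29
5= 5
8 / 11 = 0.73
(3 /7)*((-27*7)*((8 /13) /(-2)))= 324 /13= 24.92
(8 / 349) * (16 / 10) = 64 / 1745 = 0.04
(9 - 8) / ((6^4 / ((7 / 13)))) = 7 / 16848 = 0.00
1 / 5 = 0.20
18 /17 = 1.06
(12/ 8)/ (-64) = -3/ 128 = -0.02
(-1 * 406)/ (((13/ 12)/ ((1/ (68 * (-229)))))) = 0.02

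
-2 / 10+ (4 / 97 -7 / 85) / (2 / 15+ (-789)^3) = -12149066913332 / 60745334592085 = -0.20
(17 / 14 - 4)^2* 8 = 3042 / 49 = 62.08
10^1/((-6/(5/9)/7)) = -175/27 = -6.48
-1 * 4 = -4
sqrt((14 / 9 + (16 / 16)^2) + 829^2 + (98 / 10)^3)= 829.57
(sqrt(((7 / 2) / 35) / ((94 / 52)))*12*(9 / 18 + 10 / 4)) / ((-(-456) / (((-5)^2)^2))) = 375*sqrt(3055) / 1786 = 11.61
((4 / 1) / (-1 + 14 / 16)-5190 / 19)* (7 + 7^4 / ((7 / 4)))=-7995442 / 19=-420812.74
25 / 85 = 5 / 17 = 0.29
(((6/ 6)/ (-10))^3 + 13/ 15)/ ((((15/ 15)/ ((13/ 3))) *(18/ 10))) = 33761/ 16200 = 2.08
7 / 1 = 7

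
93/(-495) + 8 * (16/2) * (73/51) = 256433/2805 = 91.42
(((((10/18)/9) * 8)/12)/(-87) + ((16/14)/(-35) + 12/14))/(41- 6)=4268032/181284075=0.02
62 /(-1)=-62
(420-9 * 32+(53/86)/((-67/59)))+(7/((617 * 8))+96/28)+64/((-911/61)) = 11843615676387/90684868232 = 130.60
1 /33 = 0.03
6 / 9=2 / 3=0.67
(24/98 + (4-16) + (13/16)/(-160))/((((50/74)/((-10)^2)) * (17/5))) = -54582289/106624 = -511.91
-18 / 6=-3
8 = 8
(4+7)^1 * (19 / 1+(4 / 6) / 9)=5665 / 27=209.81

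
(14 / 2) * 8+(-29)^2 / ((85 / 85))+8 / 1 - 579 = 326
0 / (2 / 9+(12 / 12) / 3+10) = 0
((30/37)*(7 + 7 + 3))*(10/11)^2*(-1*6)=-306000/4477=-68.35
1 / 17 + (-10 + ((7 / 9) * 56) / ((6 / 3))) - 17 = -790 / 153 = -5.16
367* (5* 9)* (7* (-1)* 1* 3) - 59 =-346874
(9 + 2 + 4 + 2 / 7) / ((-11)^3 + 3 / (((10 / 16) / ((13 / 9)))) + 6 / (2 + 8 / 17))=-1605 / 138772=-0.01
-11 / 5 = -2.20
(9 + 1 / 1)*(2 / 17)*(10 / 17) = 200 / 289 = 0.69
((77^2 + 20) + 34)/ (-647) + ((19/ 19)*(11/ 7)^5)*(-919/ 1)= -95860353524/ 10874129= -8815.45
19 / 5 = 3.80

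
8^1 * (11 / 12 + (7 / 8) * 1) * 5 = 215 / 3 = 71.67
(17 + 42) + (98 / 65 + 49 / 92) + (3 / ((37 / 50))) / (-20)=60.84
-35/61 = -0.57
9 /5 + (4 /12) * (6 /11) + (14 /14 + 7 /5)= 241 /55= 4.38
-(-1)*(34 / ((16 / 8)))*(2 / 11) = 3.09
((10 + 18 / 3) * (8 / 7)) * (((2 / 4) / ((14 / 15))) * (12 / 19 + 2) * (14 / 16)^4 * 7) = 128625 / 1216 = 105.78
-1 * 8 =-8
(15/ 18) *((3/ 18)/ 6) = 0.02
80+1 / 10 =801 / 10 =80.10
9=9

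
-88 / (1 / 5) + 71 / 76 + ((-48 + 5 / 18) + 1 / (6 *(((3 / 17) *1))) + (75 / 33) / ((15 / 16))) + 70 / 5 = -3531911 / 7524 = -469.42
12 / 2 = 6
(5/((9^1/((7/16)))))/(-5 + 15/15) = -35/576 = -0.06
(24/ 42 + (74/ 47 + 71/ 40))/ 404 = 0.01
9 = 9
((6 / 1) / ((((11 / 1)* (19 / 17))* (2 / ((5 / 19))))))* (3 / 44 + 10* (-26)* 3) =-8750835 / 174724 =-50.08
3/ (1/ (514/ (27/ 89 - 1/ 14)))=1921332/ 289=6648.21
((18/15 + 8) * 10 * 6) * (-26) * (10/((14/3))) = -215280/7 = -30754.29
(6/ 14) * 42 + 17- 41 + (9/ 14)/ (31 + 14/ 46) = -6697/ 1120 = -5.98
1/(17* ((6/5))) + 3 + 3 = 6.05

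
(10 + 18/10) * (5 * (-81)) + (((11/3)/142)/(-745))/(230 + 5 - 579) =-521748663109/109175280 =-4779.00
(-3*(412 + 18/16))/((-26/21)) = 1001.03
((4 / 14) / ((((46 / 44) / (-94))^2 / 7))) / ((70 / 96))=410555904 / 18515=22174.23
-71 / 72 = -0.99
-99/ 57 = -33/ 19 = -1.74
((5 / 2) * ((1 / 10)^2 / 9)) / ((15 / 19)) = 19 / 5400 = 0.00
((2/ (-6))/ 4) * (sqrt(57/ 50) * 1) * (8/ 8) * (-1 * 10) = sqrt(114)/ 12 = 0.89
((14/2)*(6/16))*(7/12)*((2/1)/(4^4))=49/4096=0.01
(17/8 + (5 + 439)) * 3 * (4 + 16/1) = 53535/2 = 26767.50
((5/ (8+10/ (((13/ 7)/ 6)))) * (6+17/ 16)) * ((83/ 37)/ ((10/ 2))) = 121927/ 310208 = 0.39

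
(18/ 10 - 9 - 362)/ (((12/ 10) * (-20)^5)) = 923/ 9600000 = 0.00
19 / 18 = 1.06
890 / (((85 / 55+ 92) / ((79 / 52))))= 386705 / 26754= 14.45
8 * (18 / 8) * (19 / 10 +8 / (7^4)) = 411291 / 12005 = 34.26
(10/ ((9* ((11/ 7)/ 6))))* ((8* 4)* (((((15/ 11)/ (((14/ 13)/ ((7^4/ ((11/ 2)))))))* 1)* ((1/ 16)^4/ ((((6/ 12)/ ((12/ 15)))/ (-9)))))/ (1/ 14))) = -9832095/ 42592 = -230.84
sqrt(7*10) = sqrt(70) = 8.37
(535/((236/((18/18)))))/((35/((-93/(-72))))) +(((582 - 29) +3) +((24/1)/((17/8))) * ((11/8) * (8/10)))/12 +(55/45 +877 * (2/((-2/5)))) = -43841291413/10110240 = -4336.33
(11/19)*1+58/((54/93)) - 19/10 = 168551/1710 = 98.57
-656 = -656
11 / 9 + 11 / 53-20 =-8858 / 477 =-18.57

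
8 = 8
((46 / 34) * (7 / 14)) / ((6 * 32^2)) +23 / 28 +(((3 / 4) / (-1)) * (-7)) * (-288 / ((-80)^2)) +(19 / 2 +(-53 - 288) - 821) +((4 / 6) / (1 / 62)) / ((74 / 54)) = -1517284292803 / 1352601600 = -1121.75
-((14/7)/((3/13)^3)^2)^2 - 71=-175357900.92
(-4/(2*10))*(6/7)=-6/35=-0.17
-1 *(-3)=3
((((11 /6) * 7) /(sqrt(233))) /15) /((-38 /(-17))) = 1309 * sqrt(233) /796860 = 0.03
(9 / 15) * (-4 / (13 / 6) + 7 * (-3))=-891 / 65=-13.71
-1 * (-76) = 76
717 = 717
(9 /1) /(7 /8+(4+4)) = 72 /71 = 1.01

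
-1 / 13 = -0.08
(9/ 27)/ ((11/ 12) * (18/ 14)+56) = 28/ 4803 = 0.01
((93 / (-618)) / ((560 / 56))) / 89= -31 / 183340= -0.00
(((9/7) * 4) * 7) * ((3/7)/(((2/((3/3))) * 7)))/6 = 9/49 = 0.18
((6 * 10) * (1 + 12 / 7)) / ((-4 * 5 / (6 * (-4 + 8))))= -1368 / 7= -195.43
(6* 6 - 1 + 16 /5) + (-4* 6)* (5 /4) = 8.20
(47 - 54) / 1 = -7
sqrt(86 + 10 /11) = 2 * sqrt(2629) /11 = 9.32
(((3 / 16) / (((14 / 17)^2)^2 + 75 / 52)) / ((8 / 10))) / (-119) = -958035 / 925311184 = -0.00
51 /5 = 10.20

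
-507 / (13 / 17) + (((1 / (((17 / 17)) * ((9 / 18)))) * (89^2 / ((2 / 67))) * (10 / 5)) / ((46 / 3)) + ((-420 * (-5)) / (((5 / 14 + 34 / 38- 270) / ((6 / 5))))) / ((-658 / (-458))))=588623391032 / 8586383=68553.13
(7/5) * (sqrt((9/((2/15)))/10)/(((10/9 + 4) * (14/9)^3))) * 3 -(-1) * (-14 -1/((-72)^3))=-13.43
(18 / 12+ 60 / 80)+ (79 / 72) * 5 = 557 / 72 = 7.74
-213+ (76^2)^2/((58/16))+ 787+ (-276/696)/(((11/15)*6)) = 11744218261/1276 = 9203932.81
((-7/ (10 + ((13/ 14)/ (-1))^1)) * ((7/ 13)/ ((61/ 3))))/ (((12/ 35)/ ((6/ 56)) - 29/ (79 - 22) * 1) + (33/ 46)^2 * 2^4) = -310274370/ 165891461333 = -0.00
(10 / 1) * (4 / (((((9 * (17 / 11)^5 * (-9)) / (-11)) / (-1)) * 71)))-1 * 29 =-236873193043 / 8165597607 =-29.01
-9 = -9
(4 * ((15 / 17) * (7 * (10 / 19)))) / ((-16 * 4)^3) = -525 / 10584064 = -0.00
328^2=107584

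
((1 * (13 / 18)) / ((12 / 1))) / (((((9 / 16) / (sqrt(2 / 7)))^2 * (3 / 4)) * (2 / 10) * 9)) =16640 / 413343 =0.04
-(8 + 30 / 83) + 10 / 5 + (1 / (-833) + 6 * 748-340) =286348665 / 69139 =4141.64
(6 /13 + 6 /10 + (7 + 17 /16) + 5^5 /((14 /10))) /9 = 16316423 /65520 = 249.03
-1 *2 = -2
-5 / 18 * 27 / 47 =-15 / 94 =-0.16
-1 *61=-61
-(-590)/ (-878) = -0.67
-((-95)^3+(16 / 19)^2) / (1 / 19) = 309512119 / 19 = 16290111.53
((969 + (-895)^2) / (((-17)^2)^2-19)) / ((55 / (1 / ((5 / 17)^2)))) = 115888133 / 57407625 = 2.02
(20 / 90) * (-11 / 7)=-22 / 63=-0.35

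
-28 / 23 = -1.22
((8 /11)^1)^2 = 64 /121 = 0.53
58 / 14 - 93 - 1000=-7622 / 7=-1088.86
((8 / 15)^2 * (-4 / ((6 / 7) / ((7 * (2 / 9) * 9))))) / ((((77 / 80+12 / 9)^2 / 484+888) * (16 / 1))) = -13877248 / 10609852629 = -0.00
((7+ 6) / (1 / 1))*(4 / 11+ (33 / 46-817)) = -5367115 / 506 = -10606.95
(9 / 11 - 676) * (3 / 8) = -22281 / 88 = -253.19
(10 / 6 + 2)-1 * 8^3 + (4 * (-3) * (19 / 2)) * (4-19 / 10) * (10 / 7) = -2551 / 3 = -850.33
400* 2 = 800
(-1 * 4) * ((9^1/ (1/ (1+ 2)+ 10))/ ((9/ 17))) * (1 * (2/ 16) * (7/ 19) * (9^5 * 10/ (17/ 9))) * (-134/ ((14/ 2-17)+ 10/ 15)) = -1602294615/ 1178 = -1360182.19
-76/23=-3.30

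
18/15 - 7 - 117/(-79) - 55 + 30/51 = -394377/6715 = -58.73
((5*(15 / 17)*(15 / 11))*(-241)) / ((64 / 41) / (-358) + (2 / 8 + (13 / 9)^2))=-128938157100 / 207392537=-621.71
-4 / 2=-2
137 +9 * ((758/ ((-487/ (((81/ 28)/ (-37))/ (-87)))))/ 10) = 10022436083/ 73157140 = 137.00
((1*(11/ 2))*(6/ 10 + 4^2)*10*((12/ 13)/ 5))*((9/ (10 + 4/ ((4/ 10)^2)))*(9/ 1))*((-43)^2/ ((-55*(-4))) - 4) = 19543761/ 11375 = 1718.13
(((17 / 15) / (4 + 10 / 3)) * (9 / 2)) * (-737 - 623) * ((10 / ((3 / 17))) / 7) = -589560 / 77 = -7656.62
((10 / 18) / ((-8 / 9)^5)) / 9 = -3645 / 32768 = -0.11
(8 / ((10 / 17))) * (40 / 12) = 136 / 3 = 45.33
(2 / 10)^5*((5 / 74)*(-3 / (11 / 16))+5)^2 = 146689 / 20706125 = 0.01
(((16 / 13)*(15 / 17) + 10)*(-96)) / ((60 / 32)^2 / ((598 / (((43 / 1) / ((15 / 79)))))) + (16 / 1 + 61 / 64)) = -138485760 / 2379269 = -58.21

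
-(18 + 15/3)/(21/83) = -1909/21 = -90.90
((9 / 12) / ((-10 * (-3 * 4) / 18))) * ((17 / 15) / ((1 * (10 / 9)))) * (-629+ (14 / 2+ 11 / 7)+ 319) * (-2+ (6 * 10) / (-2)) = 193698 / 175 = 1106.85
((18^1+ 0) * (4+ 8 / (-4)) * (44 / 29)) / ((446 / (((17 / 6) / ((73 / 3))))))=6732 / 472091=0.01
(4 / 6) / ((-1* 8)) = -1 / 12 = -0.08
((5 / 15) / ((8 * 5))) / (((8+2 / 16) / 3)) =1 / 325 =0.00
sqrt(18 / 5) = 3 * sqrt(10) / 5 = 1.90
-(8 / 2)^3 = -64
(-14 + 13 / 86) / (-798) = 397 / 22876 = 0.02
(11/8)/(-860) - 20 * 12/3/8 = -10.00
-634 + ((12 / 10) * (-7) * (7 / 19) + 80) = -52924 / 95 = -557.09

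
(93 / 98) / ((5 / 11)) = 1023 / 490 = 2.09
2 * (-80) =-160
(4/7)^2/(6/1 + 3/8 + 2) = 128/3283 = 0.04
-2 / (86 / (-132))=3.07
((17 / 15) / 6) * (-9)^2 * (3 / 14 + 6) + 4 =13871 / 140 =99.08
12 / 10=6 / 5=1.20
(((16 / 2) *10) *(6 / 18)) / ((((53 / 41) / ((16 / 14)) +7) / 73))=1915520 / 8001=239.41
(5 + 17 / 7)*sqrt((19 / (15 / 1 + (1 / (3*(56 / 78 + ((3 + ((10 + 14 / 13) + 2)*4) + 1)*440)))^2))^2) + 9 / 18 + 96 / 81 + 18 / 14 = 9363014727984445 / 756275816746566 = 12.38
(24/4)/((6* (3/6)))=2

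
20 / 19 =1.05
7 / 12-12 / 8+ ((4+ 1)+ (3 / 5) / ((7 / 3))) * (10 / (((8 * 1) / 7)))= 541 / 12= 45.08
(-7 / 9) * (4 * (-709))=19852 / 9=2205.78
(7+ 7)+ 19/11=173/11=15.73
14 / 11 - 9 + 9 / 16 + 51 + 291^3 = 4337029811 / 176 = 24642214.84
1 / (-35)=-1 / 35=-0.03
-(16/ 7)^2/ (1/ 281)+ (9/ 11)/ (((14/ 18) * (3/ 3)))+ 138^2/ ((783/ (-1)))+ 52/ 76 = -1490.67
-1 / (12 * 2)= -1 / 24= -0.04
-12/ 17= -0.71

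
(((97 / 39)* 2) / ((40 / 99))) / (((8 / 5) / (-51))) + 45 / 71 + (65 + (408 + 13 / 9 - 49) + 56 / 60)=45962687 / 1329120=34.58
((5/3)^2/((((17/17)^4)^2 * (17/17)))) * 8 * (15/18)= 500/27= 18.52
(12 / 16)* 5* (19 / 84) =0.85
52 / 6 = 26 / 3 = 8.67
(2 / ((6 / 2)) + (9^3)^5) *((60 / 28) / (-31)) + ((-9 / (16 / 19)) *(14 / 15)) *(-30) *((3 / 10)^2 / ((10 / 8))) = -1544183490707534759 / 108500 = -14232105905138.57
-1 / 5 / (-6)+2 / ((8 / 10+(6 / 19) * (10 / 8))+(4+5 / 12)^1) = 74797 / 191910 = 0.39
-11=-11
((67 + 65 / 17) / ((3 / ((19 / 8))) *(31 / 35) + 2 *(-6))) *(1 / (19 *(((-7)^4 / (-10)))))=2150 / 1506897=0.00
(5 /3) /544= 5 /1632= 0.00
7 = 7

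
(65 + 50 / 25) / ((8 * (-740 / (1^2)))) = -67 / 5920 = -0.01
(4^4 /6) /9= 128 /27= 4.74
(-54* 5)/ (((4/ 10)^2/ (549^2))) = -1017228375/ 2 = -508614187.50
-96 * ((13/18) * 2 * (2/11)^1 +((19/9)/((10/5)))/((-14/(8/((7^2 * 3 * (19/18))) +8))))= 374272/11319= 33.07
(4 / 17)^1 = 0.24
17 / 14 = 1.21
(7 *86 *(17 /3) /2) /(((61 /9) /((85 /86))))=30345 /122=248.73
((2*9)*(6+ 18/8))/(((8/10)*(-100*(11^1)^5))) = -27/2342560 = -0.00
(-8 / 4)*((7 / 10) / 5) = -7 / 25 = -0.28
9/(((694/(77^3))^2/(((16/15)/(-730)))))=-1250534280534/219746425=-5690.81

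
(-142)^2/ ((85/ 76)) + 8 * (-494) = 1196544/ 85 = 14076.99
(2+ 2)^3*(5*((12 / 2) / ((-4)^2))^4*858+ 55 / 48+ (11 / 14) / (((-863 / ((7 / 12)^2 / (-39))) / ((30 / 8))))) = 17780157835 / 3231072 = 5502.87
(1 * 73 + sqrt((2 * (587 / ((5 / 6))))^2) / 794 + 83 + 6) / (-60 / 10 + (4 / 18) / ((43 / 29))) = -31452651 / 1123510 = -27.99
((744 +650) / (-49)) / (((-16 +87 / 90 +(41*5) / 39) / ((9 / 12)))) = 3315 / 1519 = 2.18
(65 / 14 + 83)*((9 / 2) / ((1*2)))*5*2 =55215 / 28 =1971.96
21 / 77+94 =94.27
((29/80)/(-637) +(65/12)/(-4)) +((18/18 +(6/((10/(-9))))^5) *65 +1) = -298392.62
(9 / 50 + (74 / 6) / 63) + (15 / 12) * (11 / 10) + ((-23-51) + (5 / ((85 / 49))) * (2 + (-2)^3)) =-57540557 / 642600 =-89.54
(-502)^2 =252004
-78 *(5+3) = -624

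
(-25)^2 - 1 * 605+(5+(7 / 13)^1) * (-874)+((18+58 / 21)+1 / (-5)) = -6552073 / 1365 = -4800.05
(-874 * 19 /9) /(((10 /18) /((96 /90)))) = -265696 /75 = -3542.61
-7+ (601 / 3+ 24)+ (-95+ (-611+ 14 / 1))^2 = 1437244 / 3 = 479081.33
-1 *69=-69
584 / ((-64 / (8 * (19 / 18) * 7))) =-9709 / 18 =-539.39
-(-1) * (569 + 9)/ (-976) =-289/ 488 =-0.59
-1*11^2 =-121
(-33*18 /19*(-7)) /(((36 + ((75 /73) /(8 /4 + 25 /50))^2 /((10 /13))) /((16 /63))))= 937904 /611211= 1.53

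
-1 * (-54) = 54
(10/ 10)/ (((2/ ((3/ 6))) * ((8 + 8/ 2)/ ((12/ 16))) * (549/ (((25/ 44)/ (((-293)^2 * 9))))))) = 25/ 1194490623744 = 0.00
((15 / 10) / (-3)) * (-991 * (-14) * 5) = -34685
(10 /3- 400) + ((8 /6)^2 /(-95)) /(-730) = -123789742 /312075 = -396.67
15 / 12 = 5 / 4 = 1.25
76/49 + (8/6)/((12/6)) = 326/147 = 2.22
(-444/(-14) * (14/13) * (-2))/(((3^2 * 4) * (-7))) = 74/273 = 0.27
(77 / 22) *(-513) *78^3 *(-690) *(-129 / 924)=-902877296490 / 11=-82079754226.36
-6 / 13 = -0.46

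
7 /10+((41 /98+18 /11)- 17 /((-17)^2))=123513 /45815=2.70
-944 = -944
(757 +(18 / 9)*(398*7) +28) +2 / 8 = 25429 / 4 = 6357.25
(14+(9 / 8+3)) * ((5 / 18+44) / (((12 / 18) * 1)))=1203.80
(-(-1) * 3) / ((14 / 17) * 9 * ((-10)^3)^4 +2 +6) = 51 / 126000000000136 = 0.00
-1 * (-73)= 73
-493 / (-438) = 493 / 438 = 1.13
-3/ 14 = -0.21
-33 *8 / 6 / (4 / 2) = -22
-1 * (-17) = 17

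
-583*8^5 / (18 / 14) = -133726208 / 9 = -14858467.56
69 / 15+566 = 570.60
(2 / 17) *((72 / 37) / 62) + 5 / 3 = 97711 / 58497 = 1.67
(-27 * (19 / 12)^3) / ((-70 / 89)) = 610451 / 4480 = 136.26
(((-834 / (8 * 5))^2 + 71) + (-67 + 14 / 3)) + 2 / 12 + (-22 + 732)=1384267 / 1200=1153.56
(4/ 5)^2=16/ 25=0.64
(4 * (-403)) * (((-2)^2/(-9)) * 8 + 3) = 8060/9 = 895.56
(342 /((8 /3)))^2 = 16448.06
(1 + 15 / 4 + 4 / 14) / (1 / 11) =1551 / 28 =55.39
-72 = -72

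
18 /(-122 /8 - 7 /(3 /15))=-0.36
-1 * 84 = -84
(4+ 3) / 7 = 1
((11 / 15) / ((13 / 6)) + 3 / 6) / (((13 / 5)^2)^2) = 13625 / 742586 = 0.02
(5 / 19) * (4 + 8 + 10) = 110 / 19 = 5.79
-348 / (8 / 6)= -261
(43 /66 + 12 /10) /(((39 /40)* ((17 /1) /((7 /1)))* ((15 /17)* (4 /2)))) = 0.44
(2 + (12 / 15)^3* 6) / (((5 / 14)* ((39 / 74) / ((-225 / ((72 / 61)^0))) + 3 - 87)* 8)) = -246309 / 11655325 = -0.02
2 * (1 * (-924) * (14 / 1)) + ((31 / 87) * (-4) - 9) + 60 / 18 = -2251481 / 87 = -25879.09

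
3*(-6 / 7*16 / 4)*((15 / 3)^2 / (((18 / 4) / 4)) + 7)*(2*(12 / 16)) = -3156 / 7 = -450.86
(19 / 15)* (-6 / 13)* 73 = -2774 / 65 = -42.68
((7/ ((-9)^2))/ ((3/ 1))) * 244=1708/ 243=7.03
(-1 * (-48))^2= 2304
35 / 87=0.40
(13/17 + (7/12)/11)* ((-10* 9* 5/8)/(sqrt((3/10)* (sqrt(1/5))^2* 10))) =-45875* sqrt(15)/2992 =-59.38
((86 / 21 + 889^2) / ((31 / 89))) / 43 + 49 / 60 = 9847603093 / 186620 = 52768.21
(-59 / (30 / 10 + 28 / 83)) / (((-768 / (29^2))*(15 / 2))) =4118377 / 1595520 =2.58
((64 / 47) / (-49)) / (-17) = 64 / 39151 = 0.00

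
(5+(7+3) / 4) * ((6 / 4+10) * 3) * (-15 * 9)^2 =18862875 / 4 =4715718.75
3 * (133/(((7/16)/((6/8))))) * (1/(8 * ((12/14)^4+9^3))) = 45619/389250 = 0.12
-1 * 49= -49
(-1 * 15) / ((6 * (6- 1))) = -1 / 2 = -0.50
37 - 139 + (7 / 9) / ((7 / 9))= -101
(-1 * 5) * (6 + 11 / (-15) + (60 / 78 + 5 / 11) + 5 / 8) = -122101 / 3432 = -35.58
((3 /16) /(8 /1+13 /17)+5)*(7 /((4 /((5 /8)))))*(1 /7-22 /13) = -8439555 /991744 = -8.51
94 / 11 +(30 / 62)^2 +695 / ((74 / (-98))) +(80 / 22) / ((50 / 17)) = -1780389484 / 1955635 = -910.39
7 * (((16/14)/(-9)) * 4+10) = 598/9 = 66.44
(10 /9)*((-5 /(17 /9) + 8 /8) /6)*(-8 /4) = 280 /459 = 0.61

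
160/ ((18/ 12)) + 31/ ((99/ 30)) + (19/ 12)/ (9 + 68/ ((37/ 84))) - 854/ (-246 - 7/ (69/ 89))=1676803101841/ 14041350180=119.42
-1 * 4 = -4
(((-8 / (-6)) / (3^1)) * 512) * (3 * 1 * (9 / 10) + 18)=23552 / 5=4710.40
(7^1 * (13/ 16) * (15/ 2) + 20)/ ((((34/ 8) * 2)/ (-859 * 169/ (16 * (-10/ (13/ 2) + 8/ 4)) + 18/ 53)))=-200542287455/ 1383936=-144907.20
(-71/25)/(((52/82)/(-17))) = 49487/650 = 76.13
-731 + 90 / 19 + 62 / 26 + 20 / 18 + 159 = -1253255 / 2223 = -563.77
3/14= 0.21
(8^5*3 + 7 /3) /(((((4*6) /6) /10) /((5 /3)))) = 7372975 /18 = 409609.72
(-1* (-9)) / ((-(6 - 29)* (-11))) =-0.04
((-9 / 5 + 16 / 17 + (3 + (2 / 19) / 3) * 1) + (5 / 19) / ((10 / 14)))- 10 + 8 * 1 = 2639 / 4845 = 0.54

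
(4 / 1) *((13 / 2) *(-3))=-78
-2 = -2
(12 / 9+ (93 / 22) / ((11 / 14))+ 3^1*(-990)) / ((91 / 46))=-49480958 / 33033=-1497.93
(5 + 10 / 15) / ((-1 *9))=-17 / 27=-0.63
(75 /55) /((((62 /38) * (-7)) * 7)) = -285 /16709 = -0.02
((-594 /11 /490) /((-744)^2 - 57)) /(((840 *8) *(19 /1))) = -3 /1923745409600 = -0.00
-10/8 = -5/4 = -1.25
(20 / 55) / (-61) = -4 / 671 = -0.01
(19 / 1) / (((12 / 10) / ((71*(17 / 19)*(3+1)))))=12070 / 3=4023.33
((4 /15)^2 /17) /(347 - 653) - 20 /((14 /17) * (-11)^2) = -99495026 /495685575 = -0.20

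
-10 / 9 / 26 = -5 / 117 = -0.04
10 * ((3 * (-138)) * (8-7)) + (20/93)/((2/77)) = -384250/93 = -4131.72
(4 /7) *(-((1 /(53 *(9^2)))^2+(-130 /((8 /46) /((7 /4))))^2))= -2018367489800089 /2064143088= -977823.44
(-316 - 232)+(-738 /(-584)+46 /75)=-11960093 /21900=-546.12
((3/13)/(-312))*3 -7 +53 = 62189/1352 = 46.00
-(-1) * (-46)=-46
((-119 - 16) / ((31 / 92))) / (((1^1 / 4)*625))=-9936 / 3875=-2.56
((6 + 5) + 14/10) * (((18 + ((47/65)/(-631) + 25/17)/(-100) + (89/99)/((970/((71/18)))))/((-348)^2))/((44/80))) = 0.00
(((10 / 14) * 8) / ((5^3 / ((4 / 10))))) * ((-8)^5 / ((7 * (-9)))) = 524288 / 55125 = 9.51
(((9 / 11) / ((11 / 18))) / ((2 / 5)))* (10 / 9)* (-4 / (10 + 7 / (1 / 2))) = -75 / 121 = -0.62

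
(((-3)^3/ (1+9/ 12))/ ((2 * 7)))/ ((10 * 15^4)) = -1/ 459375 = -0.00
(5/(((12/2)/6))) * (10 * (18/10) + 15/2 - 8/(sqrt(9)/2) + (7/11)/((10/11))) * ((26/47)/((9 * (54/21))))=28483/11421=2.49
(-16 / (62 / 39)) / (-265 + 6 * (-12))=312 / 10447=0.03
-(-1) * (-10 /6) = -5 /3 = -1.67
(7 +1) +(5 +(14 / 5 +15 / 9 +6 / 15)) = 17.87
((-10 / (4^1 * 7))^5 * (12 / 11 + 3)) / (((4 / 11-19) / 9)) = 253125 / 22050784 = 0.01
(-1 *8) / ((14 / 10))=-40 / 7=-5.71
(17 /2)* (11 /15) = 6.23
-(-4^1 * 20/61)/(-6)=-40/183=-0.22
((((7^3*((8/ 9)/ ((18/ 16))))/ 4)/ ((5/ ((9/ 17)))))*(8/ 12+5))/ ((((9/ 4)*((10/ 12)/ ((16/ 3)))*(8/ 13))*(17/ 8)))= 88.42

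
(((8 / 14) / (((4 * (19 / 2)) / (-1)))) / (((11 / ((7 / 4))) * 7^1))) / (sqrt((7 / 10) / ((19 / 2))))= -0.00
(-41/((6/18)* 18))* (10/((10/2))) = -13.67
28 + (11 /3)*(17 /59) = 5143 /177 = 29.06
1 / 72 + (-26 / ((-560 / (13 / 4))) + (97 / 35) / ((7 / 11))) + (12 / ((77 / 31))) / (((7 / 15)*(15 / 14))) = 11007673 / 776160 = 14.18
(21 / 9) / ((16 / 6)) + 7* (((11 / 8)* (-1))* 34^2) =-89005 / 8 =-11125.62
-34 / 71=-0.48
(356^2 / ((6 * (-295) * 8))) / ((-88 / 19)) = 150499 / 77880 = 1.93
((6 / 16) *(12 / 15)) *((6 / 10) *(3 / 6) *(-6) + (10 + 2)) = 153 / 50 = 3.06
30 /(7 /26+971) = 0.03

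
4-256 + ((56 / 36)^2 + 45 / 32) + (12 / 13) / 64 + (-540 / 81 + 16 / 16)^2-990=-40639009 / 33696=-1206.05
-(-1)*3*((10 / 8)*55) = 825 / 4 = 206.25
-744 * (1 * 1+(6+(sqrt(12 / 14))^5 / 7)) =-5208 - 26784 * sqrt(42) / 2401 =-5280.29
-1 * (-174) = 174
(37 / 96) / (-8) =-37 / 768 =-0.05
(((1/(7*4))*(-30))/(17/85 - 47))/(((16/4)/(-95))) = -2375/4368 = -0.54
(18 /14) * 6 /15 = 18 /35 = 0.51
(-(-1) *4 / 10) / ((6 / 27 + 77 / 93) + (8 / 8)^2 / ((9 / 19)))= 31 / 245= 0.13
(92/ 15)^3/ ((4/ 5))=288.40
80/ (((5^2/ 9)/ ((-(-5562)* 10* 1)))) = 1601856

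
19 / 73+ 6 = 457 / 73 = 6.26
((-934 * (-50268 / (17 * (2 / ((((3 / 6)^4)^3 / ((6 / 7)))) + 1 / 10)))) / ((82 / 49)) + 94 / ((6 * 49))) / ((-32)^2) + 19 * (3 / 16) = 195570769469417 / 51570037650432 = 3.79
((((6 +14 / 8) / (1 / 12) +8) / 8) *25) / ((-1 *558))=-2525 / 4464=-0.57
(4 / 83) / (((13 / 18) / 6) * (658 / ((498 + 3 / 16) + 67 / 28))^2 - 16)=-0.00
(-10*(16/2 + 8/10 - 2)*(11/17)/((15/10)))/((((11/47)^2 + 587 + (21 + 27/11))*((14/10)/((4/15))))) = -4276624/467295129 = -0.01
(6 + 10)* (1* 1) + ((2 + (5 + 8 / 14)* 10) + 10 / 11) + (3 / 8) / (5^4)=28730231 / 385000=74.62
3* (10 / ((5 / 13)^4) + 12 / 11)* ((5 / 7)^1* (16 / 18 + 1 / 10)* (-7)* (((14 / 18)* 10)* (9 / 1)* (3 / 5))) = -392391566 / 1375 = -285375.68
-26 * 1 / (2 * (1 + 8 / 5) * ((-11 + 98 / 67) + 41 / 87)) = 29145 / 52846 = 0.55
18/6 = 3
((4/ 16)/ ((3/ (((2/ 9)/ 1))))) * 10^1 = 5/ 27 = 0.19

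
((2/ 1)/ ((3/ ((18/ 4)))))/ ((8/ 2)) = 3/ 4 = 0.75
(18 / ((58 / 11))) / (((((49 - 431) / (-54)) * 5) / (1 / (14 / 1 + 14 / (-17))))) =45441 / 6203680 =0.01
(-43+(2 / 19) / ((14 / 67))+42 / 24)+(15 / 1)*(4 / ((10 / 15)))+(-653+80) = -278633 / 532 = -523.75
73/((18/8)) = 292/9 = 32.44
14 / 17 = 0.82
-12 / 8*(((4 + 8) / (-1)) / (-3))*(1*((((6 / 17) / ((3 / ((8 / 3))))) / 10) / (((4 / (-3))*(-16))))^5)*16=-3 / 4543542400000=-0.00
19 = 19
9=9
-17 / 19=-0.89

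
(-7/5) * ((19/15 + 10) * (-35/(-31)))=-8281/465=-17.81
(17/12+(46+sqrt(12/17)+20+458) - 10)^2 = 266521.12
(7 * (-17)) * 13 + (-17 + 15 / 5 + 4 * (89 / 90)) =-70067 / 45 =-1557.04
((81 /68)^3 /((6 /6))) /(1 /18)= 4782969 /157216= 30.42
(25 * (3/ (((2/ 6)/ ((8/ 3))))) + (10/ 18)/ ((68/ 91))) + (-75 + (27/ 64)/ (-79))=406694189/ 773568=525.74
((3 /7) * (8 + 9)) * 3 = 153 /7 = 21.86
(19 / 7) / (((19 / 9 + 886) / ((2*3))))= 1026 / 55951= 0.02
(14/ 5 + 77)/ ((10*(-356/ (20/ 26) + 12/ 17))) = -0.02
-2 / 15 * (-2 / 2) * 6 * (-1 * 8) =-32 / 5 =-6.40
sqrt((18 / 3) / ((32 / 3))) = 3 / 4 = 0.75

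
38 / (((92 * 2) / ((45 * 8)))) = 1710 / 23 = 74.35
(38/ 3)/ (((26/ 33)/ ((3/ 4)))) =627/ 52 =12.06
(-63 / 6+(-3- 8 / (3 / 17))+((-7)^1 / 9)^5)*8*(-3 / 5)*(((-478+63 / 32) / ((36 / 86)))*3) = -4573154667547 / 4723920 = -968084.70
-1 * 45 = -45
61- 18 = 43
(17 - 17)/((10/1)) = 0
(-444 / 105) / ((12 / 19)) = -703 / 105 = -6.70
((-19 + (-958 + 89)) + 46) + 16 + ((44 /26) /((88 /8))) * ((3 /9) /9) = -289924 /351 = -825.99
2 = 2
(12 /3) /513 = 0.01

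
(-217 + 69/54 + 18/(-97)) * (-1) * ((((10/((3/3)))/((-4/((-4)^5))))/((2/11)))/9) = 337775.74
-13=-13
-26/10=-2.60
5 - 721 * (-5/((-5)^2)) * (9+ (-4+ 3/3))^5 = 1121304.20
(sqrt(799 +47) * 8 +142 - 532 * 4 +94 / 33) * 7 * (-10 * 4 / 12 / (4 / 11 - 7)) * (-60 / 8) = 46159.47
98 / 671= 0.15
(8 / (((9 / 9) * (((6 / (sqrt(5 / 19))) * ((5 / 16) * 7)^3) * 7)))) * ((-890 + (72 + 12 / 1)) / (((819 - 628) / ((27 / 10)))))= -59424768 * sqrt(95) / 5445768125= -0.11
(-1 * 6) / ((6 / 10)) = -10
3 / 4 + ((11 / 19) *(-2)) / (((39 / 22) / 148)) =-284305 / 2964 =-95.92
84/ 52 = 21/ 13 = 1.62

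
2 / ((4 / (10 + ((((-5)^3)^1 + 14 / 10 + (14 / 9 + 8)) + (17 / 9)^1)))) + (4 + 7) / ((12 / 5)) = -8369 / 180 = -46.49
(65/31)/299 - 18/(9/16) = -22811/713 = -31.99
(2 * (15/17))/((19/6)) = 180/323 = 0.56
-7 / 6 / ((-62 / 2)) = 7 / 186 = 0.04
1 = 1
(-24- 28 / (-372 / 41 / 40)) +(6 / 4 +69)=169.94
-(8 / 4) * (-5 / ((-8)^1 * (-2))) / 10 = 1 / 16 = 0.06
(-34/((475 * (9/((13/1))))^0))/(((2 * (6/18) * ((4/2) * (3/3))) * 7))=-51/14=-3.64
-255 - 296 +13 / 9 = -4946 / 9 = -549.56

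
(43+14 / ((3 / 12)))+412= 511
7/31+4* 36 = 4471/31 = 144.23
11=11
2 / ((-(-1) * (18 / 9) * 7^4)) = 1 / 2401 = 0.00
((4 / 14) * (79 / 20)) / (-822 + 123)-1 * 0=-79 / 48930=-0.00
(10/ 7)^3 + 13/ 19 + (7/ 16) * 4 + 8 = 347999/ 26068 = 13.35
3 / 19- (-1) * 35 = 668 / 19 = 35.16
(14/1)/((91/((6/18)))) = 2/39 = 0.05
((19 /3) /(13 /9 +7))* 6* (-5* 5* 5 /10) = -225 /4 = -56.25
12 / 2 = 6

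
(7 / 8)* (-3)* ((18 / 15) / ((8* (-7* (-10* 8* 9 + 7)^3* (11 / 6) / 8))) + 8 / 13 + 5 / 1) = -30561413284959 / 2073311794840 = -14.74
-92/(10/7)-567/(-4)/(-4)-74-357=-42467/80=-530.84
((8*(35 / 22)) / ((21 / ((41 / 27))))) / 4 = 205 / 891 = 0.23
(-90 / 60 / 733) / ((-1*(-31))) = -3 / 45446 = -0.00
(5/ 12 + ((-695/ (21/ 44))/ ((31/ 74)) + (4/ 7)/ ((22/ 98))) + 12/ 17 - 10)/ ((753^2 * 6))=-565249171/ 552207797064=-0.00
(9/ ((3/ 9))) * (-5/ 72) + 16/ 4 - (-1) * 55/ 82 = 2.80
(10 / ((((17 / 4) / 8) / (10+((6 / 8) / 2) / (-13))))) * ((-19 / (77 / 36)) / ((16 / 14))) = -208620 / 143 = -1458.88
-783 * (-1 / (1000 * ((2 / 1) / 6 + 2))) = 2349 / 7000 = 0.34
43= 43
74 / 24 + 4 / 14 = 283 / 84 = 3.37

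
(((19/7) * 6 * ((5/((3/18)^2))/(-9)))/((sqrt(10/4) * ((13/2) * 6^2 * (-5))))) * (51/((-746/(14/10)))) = -646 * sqrt(10)/121225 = -0.02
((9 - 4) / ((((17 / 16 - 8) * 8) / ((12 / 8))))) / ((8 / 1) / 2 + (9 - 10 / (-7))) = -35 / 3737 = -0.01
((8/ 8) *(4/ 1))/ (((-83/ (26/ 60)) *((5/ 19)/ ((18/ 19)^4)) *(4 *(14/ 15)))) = -341172/ 19925395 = -0.02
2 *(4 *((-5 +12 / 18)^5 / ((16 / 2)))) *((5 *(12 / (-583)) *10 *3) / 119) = 74258600 / 1873179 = 39.64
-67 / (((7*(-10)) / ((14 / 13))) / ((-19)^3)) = -7070.05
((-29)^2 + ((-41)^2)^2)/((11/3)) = 8479806/11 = 770891.45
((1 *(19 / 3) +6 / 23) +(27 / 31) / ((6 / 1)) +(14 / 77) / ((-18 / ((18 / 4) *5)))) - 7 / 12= 185997 / 31372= 5.93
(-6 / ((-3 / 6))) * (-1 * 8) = -96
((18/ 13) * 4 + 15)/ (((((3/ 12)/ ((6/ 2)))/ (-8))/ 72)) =-1845504/ 13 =-141961.85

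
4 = 4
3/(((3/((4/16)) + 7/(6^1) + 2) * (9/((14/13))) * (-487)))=-0.00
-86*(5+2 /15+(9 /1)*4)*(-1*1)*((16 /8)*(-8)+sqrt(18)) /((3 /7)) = -5942944 /45+371434*sqrt(2) /15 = -97046.29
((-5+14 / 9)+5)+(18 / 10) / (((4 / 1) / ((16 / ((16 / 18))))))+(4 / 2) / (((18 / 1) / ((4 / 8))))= 437 / 45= 9.71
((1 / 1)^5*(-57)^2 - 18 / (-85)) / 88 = 276183 / 7480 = 36.92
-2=-2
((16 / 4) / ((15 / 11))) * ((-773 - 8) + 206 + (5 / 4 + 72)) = -7359 / 5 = -1471.80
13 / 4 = 3.25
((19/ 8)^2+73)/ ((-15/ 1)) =-5033/ 960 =-5.24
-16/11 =-1.45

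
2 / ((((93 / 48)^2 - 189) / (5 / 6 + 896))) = -1377536 / 142269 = -9.68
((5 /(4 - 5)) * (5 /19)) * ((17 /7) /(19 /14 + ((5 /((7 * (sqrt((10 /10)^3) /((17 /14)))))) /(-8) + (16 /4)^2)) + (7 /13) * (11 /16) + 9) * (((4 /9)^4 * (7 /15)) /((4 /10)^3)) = -78027713750 /21914927541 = -3.56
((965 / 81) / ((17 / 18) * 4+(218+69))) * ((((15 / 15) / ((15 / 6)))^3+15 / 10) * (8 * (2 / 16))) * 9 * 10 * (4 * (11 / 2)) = 1660186 / 13085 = 126.88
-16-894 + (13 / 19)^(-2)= -153429 / 169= -907.86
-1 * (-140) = 140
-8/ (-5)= 8/ 5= 1.60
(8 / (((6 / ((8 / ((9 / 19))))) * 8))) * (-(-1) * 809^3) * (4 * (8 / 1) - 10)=885282415688 / 27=32788237618.07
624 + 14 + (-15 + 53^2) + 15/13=44631/13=3433.15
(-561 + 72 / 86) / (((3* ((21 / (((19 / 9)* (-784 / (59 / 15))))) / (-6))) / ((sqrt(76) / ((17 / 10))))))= -3417142400* sqrt(19) / 129387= -115119.59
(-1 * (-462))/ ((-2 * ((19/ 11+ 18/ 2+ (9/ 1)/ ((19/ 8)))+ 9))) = -48279/ 4915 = -9.82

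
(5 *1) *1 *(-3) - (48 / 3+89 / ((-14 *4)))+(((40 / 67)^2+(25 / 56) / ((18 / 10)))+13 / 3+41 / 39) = -344438033 / 14705964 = -23.42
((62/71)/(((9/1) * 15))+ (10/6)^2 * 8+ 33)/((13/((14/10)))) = 3705569/623025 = 5.95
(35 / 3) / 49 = 5 / 21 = 0.24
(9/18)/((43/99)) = 99/86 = 1.15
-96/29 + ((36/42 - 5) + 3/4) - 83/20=-11016/1015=-10.85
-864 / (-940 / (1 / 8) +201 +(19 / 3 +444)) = 1296 / 10303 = 0.13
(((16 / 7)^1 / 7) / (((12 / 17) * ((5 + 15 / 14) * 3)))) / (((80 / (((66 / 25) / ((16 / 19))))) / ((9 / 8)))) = 627 / 560000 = 0.00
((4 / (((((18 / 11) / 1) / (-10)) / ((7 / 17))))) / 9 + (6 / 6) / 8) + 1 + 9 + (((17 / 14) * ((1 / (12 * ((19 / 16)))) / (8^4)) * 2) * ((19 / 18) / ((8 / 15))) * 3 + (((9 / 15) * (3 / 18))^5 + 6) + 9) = 11847800457043 / 493516800000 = 24.01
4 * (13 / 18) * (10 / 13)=2.22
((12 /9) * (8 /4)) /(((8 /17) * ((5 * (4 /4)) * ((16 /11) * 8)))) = 0.10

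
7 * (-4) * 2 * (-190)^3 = 384104000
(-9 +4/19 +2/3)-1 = -520/57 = -9.12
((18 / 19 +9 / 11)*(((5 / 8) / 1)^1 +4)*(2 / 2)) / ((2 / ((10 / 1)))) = 68265 / 1672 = 40.83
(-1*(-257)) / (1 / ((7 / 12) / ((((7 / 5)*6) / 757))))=13510.35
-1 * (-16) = 16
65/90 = 13/18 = 0.72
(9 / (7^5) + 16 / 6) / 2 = 134483 / 100842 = 1.33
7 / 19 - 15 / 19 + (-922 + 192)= -13878 / 19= -730.42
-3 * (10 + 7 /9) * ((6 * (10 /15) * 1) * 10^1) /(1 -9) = 485 /3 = 161.67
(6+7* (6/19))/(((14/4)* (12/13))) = 338/133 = 2.54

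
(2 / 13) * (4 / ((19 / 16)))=128 / 247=0.52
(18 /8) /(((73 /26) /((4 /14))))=117 /511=0.23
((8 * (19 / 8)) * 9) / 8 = 171 / 8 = 21.38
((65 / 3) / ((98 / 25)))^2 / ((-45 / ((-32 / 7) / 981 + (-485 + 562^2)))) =-214094.14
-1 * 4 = -4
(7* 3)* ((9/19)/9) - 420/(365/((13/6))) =-1925/1387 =-1.39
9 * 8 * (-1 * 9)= -648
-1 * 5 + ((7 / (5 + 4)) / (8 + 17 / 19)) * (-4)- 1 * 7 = -18784 / 1521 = -12.35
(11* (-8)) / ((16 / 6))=-33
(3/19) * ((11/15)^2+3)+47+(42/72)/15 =813917/17100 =47.60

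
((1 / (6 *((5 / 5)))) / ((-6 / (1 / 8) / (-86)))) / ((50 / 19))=817 / 7200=0.11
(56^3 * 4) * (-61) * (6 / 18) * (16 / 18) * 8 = -2742419456 / 27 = -101571090.96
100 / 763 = 0.13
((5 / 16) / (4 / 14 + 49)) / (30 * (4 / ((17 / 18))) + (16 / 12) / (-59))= 7021 / 140668736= 0.00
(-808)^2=652864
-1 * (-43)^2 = -1849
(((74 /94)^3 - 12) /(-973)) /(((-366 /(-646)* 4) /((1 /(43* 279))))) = 386057029 /887135899301316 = 0.00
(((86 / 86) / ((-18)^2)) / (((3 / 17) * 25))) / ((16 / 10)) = 17 / 38880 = 0.00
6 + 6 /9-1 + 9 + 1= 47 /3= 15.67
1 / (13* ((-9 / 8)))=-8 / 117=-0.07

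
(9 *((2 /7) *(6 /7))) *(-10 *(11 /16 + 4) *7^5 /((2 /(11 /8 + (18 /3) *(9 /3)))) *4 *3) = -1614886875 /8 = -201860859.38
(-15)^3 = -3375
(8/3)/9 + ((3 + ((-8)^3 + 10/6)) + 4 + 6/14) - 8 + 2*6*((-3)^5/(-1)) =454619/189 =2405.39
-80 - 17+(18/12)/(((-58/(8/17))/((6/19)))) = -908635/9367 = -97.00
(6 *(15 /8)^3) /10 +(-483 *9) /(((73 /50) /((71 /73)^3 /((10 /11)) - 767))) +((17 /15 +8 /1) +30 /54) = 1492228186902799637 /654295472640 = 2280664.09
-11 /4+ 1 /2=-9 /4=-2.25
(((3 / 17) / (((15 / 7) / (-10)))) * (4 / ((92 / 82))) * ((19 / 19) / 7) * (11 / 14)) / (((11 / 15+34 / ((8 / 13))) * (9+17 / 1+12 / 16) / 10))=-2164800 / 983713381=-0.00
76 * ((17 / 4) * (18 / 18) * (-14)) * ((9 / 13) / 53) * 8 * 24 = -7814016 / 689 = -11341.10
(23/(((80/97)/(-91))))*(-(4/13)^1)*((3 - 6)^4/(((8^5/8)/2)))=30.88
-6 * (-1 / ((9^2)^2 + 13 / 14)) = 84 / 91867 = 0.00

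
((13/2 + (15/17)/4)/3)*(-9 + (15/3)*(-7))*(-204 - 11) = 1080805/51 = 21192.25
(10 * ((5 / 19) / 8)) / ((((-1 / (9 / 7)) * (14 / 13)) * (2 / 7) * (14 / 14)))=-2925 / 2128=-1.37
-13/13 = -1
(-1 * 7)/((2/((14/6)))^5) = -15.13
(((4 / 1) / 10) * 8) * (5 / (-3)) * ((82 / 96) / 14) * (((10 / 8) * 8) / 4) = -205 / 252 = -0.81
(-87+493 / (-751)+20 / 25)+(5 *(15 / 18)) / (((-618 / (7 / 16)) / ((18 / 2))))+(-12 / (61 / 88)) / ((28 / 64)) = -1336537146999 / 10569513920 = -126.45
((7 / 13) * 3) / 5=21 / 65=0.32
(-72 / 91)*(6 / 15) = -144 / 455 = -0.32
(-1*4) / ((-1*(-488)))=-1 / 122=-0.01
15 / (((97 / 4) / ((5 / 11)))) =300 / 1067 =0.28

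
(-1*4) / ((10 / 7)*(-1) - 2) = 1.17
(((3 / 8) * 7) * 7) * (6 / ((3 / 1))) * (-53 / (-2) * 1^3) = 7791 / 8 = 973.88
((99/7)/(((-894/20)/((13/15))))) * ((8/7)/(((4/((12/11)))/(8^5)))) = -20447232/7301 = -2800.61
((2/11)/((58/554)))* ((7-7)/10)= 0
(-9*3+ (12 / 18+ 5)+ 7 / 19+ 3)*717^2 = -175475712 / 19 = -9235563.79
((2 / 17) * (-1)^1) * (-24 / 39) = 16 / 221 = 0.07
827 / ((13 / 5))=4135 / 13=318.08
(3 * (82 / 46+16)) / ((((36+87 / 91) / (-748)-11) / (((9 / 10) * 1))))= -375837462 / 86492765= -4.35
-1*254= -254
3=3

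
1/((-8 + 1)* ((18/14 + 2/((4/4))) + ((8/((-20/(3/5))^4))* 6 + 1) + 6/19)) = -118750000/3825032319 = -0.03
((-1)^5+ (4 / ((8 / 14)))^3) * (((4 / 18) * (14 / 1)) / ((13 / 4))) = 4256 / 13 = 327.38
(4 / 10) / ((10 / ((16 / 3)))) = 16 / 75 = 0.21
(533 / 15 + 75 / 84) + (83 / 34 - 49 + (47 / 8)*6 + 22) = 168209 / 3570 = 47.12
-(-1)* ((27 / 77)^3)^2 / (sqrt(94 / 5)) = 387420489* sqrt(470) / 19591703728366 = 0.00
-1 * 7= -7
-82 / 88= -41 / 44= -0.93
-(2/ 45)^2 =-4/ 2025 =-0.00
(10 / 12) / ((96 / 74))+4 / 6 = 377 / 288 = 1.31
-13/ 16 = -0.81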